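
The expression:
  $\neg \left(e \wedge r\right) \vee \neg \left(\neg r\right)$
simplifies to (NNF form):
$\text{True}$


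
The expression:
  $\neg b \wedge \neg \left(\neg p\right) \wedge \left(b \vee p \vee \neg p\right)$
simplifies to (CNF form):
$p \wedge \neg b$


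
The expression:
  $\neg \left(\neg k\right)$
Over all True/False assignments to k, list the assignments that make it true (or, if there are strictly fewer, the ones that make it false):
is true only for:
  k=True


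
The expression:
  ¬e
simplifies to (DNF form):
¬e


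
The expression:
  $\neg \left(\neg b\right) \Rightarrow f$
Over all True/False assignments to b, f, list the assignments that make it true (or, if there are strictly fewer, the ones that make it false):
is false only for:
  b=True, f=False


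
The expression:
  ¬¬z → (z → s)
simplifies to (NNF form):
s ∨ ¬z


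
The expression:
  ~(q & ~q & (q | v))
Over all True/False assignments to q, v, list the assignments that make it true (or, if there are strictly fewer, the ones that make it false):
is always true.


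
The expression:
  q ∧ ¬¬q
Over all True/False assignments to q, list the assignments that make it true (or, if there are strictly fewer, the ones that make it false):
is true only for:
  q=True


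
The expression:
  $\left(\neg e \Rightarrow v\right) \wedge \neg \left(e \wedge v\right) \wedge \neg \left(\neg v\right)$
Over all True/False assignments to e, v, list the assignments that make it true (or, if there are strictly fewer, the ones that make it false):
is true only for:
  e=False, v=True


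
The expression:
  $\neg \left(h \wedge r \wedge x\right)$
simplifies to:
$\neg h \vee \neg r \vee \neg x$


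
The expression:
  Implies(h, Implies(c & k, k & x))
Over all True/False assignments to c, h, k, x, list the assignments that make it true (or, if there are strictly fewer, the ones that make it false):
is false only for:
  c=True, h=True, k=True, x=False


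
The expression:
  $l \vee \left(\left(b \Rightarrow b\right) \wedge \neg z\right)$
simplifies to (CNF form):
$l \vee \neg z$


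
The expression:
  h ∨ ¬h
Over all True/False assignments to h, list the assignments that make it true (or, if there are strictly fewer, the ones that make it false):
is always true.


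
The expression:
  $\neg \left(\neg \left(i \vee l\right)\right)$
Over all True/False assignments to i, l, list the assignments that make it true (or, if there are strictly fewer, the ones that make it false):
is false only for:
  i=False, l=False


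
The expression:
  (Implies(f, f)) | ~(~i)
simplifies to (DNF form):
True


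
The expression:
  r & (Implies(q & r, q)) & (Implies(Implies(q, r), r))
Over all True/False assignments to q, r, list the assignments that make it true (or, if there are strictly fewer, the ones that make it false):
is true only for:
  q=False, r=True;
  q=True, r=True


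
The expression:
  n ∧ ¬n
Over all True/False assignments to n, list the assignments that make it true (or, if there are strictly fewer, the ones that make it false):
is never true.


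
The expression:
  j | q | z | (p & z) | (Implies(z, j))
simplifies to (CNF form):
True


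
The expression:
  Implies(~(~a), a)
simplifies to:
True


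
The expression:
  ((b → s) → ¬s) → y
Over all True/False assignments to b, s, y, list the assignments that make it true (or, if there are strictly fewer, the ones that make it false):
is false only for:
  b=False, s=False, y=False;
  b=True, s=False, y=False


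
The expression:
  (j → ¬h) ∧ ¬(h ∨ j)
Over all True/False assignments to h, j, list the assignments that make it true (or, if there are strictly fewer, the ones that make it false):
is true only for:
  h=False, j=False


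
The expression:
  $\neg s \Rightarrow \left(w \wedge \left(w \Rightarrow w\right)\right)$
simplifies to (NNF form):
$s \vee w$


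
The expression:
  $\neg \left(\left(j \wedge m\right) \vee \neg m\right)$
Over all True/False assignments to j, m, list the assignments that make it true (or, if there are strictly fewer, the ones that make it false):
is true only for:
  j=False, m=True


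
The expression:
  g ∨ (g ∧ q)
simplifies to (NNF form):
g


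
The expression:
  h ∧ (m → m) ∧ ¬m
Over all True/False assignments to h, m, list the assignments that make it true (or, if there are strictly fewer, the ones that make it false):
is true only for:
  h=True, m=False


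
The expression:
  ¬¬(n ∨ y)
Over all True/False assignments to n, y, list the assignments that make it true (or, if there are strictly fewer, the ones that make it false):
is false only for:
  n=False, y=False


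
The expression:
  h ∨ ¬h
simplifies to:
True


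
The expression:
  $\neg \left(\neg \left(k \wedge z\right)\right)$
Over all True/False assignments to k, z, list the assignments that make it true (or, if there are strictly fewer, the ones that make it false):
is true only for:
  k=True, z=True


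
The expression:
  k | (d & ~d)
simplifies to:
k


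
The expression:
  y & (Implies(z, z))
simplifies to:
y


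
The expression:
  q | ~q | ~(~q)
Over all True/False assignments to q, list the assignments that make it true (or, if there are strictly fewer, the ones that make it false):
is always true.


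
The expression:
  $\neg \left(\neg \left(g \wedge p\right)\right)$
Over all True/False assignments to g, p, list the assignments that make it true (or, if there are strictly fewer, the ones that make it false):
is true only for:
  g=True, p=True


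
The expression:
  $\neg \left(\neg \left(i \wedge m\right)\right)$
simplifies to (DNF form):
$i \wedge m$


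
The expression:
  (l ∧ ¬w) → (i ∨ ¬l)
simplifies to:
i ∨ w ∨ ¬l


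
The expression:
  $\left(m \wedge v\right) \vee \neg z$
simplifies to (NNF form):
$\left(m \wedge v\right) \vee \neg z$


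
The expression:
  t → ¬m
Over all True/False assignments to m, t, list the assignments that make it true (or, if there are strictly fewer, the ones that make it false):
is false only for:
  m=True, t=True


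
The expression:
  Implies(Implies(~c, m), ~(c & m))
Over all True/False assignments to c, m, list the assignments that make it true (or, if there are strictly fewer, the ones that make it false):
is false only for:
  c=True, m=True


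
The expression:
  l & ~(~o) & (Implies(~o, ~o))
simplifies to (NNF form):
l & o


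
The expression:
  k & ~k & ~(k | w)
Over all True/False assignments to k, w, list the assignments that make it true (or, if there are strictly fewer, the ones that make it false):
is never true.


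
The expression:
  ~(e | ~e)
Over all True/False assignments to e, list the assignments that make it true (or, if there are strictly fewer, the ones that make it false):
is never true.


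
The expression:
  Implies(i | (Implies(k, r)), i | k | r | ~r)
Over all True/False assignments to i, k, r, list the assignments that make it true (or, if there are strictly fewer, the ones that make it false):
is always true.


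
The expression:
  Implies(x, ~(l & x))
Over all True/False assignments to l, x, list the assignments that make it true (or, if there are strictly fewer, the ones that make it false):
is false only for:
  l=True, x=True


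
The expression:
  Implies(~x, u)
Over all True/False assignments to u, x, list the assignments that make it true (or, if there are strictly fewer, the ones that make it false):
is false only for:
  u=False, x=False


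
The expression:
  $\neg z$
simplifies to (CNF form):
$\neg z$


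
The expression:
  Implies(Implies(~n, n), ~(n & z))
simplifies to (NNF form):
~n | ~z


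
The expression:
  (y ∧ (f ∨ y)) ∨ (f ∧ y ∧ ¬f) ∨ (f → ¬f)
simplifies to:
y ∨ ¬f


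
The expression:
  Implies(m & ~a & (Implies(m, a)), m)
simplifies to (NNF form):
True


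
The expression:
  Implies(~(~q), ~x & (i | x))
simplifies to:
~q | (i & ~x)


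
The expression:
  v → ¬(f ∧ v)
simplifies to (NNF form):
¬f ∨ ¬v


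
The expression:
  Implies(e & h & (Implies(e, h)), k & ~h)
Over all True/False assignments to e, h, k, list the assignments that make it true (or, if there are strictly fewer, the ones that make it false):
is false only for:
  e=True, h=True, k=False;
  e=True, h=True, k=True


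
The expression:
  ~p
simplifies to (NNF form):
~p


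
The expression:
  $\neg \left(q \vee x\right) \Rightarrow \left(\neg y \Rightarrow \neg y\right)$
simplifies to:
$\text{True}$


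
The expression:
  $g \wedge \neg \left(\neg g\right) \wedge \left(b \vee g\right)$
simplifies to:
$g$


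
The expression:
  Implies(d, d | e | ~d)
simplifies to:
True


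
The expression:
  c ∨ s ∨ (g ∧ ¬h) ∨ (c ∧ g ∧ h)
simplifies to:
c ∨ s ∨ (g ∧ ¬h)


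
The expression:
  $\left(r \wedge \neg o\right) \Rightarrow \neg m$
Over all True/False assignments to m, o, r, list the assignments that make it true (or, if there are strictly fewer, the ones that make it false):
is false only for:
  m=True, o=False, r=True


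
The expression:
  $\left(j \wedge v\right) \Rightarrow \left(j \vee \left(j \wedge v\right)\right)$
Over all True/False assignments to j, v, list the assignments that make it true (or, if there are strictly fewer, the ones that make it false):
is always true.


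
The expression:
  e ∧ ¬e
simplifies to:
False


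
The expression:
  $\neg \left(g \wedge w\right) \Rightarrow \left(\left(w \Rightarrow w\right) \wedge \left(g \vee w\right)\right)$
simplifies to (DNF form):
$g \vee w$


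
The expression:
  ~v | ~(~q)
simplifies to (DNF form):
q | ~v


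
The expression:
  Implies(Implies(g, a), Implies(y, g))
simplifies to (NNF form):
g | ~y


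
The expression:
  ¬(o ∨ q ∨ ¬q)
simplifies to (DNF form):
False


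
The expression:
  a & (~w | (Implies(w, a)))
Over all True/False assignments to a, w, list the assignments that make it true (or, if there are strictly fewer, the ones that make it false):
is true only for:
  a=True, w=False;
  a=True, w=True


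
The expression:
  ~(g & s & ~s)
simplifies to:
True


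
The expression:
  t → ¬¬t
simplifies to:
True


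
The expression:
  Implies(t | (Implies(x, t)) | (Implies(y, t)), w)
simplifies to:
w | (x & y & ~t)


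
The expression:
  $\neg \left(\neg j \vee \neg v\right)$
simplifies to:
$j \wedge v$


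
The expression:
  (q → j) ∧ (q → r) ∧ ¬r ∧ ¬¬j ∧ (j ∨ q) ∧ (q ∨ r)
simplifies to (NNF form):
False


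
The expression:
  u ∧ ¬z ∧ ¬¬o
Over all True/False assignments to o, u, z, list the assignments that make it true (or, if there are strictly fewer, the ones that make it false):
is true only for:
  o=True, u=True, z=False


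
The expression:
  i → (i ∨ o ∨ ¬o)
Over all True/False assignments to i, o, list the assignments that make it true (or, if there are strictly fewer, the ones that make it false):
is always true.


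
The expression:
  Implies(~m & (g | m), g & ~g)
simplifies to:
m | ~g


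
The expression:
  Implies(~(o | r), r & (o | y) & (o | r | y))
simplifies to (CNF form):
o | r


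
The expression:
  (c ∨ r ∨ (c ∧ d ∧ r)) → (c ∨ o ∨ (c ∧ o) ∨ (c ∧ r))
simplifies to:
c ∨ o ∨ ¬r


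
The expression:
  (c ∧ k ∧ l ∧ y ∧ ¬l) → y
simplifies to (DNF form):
True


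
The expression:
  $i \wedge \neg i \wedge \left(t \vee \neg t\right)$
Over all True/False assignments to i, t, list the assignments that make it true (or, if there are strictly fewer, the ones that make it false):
is never true.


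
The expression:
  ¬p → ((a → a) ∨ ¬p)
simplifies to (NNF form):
True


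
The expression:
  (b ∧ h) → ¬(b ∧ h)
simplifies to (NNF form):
¬b ∨ ¬h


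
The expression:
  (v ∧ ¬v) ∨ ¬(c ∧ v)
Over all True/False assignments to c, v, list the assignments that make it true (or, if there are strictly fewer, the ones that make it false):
is false only for:
  c=True, v=True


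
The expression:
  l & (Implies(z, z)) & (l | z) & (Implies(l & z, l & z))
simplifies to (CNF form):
l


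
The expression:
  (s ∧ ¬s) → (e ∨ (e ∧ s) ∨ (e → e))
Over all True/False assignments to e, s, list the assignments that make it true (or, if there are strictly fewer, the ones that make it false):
is always true.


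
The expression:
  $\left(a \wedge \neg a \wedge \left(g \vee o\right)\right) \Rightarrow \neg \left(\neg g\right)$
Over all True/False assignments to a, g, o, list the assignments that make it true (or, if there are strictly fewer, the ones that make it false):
is always true.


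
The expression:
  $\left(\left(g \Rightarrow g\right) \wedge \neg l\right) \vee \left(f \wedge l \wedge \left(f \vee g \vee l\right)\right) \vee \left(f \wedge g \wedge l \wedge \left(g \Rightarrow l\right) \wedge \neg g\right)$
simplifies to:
$f \vee \neg l$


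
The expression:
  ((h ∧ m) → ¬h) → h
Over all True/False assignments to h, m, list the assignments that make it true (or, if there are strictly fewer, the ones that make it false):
is true only for:
  h=True, m=False;
  h=True, m=True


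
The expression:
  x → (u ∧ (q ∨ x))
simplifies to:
u ∨ ¬x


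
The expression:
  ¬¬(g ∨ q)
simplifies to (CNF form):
g ∨ q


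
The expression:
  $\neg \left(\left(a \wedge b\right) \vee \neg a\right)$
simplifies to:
$a \wedge \neg b$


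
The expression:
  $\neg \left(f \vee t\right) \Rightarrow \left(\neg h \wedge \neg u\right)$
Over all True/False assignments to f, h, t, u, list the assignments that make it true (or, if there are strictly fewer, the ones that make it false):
is false only for:
  f=False, h=False, t=False, u=True;
  f=False, h=True, t=False, u=False;
  f=False, h=True, t=False, u=True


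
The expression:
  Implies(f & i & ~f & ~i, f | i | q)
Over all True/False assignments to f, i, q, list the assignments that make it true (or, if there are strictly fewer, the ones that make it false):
is always true.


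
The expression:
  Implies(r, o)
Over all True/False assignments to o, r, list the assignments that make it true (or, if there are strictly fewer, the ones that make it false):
is false only for:
  o=False, r=True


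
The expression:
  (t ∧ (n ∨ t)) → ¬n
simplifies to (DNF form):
¬n ∨ ¬t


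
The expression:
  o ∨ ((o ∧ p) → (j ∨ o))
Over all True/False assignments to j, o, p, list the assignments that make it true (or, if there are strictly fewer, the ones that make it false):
is always true.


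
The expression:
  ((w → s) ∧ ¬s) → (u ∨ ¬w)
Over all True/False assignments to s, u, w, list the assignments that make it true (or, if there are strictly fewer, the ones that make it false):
is always true.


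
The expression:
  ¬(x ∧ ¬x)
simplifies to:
True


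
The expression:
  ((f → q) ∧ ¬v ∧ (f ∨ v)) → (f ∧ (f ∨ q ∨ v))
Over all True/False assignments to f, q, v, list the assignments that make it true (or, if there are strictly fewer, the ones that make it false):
is always true.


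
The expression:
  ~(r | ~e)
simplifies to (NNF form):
e & ~r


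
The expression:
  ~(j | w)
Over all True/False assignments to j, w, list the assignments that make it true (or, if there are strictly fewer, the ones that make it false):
is true only for:
  j=False, w=False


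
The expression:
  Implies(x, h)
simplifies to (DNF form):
h | ~x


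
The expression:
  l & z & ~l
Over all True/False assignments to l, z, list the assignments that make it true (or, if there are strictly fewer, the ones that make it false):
is never true.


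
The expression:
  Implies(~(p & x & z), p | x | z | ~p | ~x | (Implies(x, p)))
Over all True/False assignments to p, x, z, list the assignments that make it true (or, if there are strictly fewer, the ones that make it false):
is always true.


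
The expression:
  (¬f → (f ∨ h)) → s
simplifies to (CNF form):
(s ∨ ¬f) ∧ (s ∨ ¬h)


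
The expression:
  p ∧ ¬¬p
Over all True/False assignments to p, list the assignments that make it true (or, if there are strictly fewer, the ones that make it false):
is true only for:
  p=True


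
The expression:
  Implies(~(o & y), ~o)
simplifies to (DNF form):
y | ~o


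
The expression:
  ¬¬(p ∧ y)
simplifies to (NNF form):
p ∧ y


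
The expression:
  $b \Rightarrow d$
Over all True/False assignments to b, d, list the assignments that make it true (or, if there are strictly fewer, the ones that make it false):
is false only for:
  b=True, d=False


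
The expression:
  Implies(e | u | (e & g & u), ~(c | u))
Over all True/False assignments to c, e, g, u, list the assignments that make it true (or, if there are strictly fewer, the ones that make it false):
is true only for:
  c=False, e=False, g=False, u=False;
  c=False, e=False, g=True, u=False;
  c=False, e=True, g=False, u=False;
  c=False, e=True, g=True, u=False;
  c=True, e=False, g=False, u=False;
  c=True, e=False, g=True, u=False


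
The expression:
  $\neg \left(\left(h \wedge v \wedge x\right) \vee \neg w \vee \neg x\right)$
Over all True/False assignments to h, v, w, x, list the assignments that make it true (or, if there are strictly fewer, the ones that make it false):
is true only for:
  h=False, v=False, w=True, x=True;
  h=False, v=True, w=True, x=True;
  h=True, v=False, w=True, x=True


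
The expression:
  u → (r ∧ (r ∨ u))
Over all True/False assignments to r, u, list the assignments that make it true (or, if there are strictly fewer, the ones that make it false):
is false only for:
  r=False, u=True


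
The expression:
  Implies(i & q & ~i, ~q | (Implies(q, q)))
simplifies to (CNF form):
True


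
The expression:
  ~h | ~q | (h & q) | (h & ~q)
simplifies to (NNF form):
True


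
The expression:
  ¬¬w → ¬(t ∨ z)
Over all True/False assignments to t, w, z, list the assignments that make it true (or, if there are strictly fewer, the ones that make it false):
is false only for:
  t=False, w=True, z=True;
  t=True, w=True, z=False;
  t=True, w=True, z=True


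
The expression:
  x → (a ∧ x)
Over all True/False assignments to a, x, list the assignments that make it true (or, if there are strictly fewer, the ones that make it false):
is false only for:
  a=False, x=True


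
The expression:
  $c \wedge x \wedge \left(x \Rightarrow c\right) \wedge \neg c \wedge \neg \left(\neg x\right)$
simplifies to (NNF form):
$\text{False}$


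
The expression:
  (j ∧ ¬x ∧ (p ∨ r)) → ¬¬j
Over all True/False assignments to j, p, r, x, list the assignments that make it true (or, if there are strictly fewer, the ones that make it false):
is always true.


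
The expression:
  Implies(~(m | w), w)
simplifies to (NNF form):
m | w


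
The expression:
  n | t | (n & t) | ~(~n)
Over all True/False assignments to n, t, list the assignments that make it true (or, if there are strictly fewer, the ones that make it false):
is false only for:
  n=False, t=False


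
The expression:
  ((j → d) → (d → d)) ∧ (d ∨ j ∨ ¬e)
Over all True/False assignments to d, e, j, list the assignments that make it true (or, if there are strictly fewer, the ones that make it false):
is false only for:
  d=False, e=True, j=False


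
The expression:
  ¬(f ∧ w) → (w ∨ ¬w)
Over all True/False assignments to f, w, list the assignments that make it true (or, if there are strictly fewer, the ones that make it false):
is always true.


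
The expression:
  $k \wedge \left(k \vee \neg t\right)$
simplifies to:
$k$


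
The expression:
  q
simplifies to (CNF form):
q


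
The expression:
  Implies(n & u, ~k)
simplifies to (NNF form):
~k | ~n | ~u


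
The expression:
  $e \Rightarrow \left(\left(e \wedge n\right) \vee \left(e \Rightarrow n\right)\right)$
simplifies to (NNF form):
$n \vee \neg e$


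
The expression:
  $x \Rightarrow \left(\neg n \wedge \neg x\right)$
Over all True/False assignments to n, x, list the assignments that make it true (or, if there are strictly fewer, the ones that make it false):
is true only for:
  n=False, x=False;
  n=True, x=False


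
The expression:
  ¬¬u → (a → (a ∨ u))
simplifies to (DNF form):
True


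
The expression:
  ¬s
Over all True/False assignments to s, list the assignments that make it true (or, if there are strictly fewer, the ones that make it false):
is true only for:
  s=False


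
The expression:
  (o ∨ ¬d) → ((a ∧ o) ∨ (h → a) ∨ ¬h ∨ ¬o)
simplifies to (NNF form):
a ∨ ¬h ∨ ¬o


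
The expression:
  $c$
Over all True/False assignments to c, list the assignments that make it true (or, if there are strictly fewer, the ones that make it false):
is true only for:
  c=True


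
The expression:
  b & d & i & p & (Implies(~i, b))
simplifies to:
b & d & i & p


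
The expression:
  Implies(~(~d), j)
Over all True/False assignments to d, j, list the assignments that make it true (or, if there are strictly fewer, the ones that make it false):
is false only for:
  d=True, j=False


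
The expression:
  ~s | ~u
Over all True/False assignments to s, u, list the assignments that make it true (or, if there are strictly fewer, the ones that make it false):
is false only for:
  s=True, u=True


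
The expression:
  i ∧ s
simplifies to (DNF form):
i ∧ s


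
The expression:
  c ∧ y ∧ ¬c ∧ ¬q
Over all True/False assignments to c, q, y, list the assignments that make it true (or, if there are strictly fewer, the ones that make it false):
is never true.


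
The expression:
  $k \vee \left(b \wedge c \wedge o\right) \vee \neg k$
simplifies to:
$\text{True}$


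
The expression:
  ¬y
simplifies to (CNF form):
¬y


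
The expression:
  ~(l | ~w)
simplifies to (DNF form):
w & ~l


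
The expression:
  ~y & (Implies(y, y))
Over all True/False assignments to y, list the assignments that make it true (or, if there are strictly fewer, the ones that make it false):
is true only for:
  y=False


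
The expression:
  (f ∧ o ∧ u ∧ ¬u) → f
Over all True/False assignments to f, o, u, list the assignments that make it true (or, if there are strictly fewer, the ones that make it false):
is always true.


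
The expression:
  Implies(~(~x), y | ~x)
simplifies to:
y | ~x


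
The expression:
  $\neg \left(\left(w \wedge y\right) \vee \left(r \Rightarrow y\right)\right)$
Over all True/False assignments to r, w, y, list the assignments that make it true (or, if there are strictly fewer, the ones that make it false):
is true only for:
  r=True, w=False, y=False;
  r=True, w=True, y=False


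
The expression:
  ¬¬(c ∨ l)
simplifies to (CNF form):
c ∨ l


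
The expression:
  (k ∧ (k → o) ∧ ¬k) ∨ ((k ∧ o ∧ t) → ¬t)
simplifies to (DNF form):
¬k ∨ ¬o ∨ ¬t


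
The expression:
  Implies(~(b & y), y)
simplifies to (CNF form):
y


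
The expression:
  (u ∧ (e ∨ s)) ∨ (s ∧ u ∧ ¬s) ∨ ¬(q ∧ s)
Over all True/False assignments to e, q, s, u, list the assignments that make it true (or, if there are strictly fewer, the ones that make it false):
is false only for:
  e=False, q=True, s=True, u=False;
  e=True, q=True, s=True, u=False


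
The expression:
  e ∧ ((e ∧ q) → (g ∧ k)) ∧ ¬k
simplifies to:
e ∧ ¬k ∧ ¬q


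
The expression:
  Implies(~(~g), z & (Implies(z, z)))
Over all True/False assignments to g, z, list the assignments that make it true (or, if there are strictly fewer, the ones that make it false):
is false only for:
  g=True, z=False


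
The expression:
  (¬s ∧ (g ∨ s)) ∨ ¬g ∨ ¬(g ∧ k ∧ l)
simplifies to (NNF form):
¬g ∨ ¬k ∨ ¬l ∨ ¬s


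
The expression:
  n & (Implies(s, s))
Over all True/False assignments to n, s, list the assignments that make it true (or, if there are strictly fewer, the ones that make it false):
is true only for:
  n=True, s=False;
  n=True, s=True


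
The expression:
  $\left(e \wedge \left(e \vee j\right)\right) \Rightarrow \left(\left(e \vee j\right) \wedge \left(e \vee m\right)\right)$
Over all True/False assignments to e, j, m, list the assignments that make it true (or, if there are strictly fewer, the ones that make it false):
is always true.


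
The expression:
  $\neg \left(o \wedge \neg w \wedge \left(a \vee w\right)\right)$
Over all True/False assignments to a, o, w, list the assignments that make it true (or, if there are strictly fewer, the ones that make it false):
is false only for:
  a=True, o=True, w=False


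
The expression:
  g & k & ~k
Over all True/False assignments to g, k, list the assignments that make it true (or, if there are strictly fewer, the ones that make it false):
is never true.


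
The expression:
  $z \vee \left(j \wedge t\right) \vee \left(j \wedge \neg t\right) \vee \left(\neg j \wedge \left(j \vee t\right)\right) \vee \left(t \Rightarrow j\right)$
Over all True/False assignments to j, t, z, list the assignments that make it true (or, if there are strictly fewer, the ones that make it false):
is always true.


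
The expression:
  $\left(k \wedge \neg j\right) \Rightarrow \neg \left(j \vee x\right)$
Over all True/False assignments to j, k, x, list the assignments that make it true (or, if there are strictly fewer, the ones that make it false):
is false only for:
  j=False, k=True, x=True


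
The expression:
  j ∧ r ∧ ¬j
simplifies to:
False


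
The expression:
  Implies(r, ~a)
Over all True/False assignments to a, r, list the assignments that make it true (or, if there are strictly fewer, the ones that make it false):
is false only for:
  a=True, r=True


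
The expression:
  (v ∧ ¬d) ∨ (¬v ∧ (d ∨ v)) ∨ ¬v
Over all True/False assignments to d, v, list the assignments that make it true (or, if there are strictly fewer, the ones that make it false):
is false only for:
  d=True, v=True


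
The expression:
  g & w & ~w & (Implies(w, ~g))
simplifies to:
False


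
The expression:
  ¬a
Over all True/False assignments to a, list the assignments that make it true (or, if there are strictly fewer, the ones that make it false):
is true only for:
  a=False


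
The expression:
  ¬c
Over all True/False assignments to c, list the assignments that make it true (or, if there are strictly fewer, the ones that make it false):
is true only for:
  c=False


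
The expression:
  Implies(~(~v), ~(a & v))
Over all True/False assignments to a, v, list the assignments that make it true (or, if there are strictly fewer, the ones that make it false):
is false only for:
  a=True, v=True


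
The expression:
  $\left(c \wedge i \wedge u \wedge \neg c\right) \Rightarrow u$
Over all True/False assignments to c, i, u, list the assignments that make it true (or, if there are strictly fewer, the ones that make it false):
is always true.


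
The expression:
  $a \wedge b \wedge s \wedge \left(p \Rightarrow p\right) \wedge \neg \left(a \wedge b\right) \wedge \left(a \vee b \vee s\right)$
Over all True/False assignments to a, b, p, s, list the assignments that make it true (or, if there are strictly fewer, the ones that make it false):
is never true.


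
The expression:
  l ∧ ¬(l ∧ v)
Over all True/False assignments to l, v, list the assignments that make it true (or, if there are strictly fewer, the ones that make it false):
is true only for:
  l=True, v=False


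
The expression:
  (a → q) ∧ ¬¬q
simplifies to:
q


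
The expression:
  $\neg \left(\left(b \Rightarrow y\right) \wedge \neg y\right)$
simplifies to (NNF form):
$b \vee y$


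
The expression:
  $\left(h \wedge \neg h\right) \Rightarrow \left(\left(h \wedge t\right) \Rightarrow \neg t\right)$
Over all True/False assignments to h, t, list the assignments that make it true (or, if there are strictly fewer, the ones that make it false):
is always true.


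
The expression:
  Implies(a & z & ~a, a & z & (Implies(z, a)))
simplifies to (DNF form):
True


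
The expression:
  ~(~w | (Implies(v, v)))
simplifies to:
False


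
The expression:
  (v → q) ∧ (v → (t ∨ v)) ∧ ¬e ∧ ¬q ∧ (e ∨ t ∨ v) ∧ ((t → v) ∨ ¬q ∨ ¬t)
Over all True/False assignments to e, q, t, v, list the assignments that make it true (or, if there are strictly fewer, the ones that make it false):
is true only for:
  e=False, q=False, t=True, v=False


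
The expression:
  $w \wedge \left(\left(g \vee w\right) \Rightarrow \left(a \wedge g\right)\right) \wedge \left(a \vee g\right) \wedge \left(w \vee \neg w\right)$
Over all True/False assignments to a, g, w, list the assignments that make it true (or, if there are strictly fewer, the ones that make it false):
is true only for:
  a=True, g=True, w=True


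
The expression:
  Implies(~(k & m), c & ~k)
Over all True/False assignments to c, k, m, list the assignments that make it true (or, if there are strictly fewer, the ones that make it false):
is true only for:
  c=False, k=True, m=True;
  c=True, k=False, m=False;
  c=True, k=False, m=True;
  c=True, k=True, m=True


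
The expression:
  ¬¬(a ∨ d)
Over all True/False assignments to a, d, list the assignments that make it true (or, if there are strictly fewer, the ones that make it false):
is false only for:
  a=False, d=False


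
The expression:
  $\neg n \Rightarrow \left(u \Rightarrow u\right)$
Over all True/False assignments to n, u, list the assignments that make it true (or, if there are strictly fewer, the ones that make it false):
is always true.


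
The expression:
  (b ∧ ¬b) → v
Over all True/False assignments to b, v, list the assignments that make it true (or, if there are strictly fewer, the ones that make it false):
is always true.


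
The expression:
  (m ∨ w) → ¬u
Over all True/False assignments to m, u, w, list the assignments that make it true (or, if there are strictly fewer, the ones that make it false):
is false only for:
  m=False, u=True, w=True;
  m=True, u=True, w=False;
  m=True, u=True, w=True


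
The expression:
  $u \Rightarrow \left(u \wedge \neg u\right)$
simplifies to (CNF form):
$\neg u$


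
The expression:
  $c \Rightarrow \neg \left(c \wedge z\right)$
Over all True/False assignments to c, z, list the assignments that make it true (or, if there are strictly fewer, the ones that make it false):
is false only for:
  c=True, z=True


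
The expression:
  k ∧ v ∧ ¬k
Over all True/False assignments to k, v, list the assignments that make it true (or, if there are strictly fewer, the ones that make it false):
is never true.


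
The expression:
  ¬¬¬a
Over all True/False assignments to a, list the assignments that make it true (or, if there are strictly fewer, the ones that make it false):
is true only for:
  a=False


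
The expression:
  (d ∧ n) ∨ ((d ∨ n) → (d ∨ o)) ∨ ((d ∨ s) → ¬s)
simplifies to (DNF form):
d ∨ o ∨ ¬n ∨ ¬s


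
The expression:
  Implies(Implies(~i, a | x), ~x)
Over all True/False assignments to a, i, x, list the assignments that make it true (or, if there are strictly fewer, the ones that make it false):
is true only for:
  a=False, i=False, x=False;
  a=False, i=True, x=False;
  a=True, i=False, x=False;
  a=True, i=True, x=False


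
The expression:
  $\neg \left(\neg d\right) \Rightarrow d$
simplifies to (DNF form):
$\text{True}$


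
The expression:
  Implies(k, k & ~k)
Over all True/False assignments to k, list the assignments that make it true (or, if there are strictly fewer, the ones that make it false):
is true only for:
  k=False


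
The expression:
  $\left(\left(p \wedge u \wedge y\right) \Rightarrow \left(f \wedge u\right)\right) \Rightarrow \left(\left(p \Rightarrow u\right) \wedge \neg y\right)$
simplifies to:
$\left(p \vee \neg y\right) \wedge \left(u \vee \neg p\right) \wedge \left(\neg f \vee \neg y\right)$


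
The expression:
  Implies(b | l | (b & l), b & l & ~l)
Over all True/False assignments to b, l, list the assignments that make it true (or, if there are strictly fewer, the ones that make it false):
is true only for:
  b=False, l=False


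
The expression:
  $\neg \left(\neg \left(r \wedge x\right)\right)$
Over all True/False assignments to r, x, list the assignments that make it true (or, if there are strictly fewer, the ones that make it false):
is true only for:
  r=True, x=True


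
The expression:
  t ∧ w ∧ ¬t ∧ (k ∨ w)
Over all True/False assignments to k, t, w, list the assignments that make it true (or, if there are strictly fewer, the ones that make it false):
is never true.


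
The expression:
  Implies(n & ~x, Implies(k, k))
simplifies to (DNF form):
True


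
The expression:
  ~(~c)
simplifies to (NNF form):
c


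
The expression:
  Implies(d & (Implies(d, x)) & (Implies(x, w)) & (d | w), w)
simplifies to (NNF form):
True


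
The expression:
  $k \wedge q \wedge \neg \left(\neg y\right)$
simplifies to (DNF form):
$k \wedge q \wedge y$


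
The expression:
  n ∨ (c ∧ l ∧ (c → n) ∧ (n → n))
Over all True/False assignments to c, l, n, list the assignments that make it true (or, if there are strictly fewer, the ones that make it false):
is true only for:
  c=False, l=False, n=True;
  c=False, l=True, n=True;
  c=True, l=False, n=True;
  c=True, l=True, n=True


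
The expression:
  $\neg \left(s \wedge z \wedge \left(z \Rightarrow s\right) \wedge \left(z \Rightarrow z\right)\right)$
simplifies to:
$\neg s \vee \neg z$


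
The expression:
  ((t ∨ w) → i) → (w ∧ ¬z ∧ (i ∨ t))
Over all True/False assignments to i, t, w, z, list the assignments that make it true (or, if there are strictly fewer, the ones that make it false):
is true only for:
  i=False, t=False, w=True, z=False;
  i=False, t=False, w=True, z=True;
  i=False, t=True, w=False, z=False;
  i=False, t=True, w=False, z=True;
  i=False, t=True, w=True, z=False;
  i=False, t=True, w=True, z=True;
  i=True, t=False, w=True, z=False;
  i=True, t=True, w=True, z=False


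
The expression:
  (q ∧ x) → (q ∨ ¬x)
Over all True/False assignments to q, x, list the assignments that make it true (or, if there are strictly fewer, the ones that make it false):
is always true.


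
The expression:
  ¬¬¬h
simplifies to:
¬h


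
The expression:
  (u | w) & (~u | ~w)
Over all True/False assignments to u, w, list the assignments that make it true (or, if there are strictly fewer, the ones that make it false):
is true only for:
  u=False, w=True;
  u=True, w=False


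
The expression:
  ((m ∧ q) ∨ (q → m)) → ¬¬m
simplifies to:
m ∨ q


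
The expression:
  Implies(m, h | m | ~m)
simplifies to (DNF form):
True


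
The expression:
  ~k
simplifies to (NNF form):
~k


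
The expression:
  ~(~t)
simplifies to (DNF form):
t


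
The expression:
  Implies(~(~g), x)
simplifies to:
x | ~g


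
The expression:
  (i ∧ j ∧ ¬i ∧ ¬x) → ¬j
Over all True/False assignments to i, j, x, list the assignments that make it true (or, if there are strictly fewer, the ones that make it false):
is always true.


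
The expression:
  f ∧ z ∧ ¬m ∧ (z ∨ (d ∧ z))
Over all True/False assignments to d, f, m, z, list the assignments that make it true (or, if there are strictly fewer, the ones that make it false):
is true only for:
  d=False, f=True, m=False, z=True;
  d=True, f=True, m=False, z=True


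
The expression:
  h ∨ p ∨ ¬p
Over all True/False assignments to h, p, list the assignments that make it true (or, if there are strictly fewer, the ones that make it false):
is always true.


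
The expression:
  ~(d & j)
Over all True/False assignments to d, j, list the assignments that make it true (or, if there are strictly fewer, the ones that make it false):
is false only for:
  d=True, j=True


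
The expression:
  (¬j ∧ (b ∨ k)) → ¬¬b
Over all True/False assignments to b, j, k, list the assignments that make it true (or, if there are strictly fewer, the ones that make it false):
is false only for:
  b=False, j=False, k=True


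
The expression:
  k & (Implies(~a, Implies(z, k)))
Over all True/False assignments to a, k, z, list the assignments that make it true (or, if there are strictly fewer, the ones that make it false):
is true only for:
  a=False, k=True, z=False;
  a=False, k=True, z=True;
  a=True, k=True, z=False;
  a=True, k=True, z=True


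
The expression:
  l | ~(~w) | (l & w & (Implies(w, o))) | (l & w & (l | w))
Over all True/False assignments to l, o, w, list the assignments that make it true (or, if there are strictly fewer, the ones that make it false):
is false only for:
  l=False, o=False, w=False;
  l=False, o=True, w=False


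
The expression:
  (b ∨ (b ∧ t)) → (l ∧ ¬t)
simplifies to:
(l ∧ ¬t) ∨ ¬b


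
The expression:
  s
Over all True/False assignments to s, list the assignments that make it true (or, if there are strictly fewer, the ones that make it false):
is true only for:
  s=True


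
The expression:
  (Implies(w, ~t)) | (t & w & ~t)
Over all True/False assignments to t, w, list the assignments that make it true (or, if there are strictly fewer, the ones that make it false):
is false only for:
  t=True, w=True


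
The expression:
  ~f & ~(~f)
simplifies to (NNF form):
False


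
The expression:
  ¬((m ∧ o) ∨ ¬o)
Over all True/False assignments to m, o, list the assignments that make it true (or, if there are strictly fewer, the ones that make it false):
is true only for:
  m=False, o=True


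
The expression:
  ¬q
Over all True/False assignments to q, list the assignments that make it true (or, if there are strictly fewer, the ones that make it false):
is true only for:
  q=False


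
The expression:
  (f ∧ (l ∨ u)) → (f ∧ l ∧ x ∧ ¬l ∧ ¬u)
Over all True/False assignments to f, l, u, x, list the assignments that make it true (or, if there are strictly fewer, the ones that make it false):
is false only for:
  f=True, l=False, u=True, x=False;
  f=True, l=False, u=True, x=True;
  f=True, l=True, u=False, x=False;
  f=True, l=True, u=False, x=True;
  f=True, l=True, u=True, x=False;
  f=True, l=True, u=True, x=True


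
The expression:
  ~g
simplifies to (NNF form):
~g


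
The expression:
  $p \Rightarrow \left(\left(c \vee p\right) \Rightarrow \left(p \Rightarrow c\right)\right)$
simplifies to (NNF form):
$c \vee \neg p$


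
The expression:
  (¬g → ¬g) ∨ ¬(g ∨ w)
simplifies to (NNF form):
True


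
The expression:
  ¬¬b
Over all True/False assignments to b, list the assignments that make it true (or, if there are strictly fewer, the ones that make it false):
is true only for:
  b=True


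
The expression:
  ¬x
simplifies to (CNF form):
¬x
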